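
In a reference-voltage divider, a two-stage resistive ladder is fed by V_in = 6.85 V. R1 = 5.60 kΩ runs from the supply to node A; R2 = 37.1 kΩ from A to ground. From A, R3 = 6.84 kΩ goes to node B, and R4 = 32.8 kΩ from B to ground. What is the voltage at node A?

V_A ≈ 5.30 V

Looking into the second stage from A: R3 + R4 = 39.64 kΩ appears in parallel with R2.
R2 ‖ (R3+R4) = 19.16 kΩ.
First divider: V_A = V_in · 19.16/(5.60 + 19.16) = 5.301 V.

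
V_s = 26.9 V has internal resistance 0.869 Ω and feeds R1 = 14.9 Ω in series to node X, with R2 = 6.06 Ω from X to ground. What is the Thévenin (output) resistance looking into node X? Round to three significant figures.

R1' = 0.869 + 14.9 = 15.77 Ω (source resistance + R1).
Looking into X with the source shorted: R_th = R1'·R2/(R1'+R2) = 15.77 × 6.06/21.83 = 4.378 Ω.

R_th ≈ 4.38 Ω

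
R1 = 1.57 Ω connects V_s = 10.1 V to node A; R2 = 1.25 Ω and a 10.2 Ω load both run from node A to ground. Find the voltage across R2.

V_out ≈ 4.19 V

First combine the lower leg with the load: R2 ‖ R_L = 1.114 Ω.
Now apply the divider: V_out = 10.1 × 0.4150 = 4.191 V.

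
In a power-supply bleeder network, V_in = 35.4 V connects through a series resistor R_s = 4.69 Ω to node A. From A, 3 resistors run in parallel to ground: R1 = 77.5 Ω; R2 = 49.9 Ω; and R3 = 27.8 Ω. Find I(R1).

Parallel bank: R_p = 1/(1/77.5 + 1/49.9 + 1/27.8) = 14.51 Ω.
V_A by voltage divider: V_A = 35.4 × 14.51/(4.69 + 14.51) = 26.75 V.
Branch current I = V_A/R1 = 26.75/77.5 = 0.3452 A.
(Equivalently: I_total = 1.844 A, then current-divider fraction G_k/ΣG = 0.1872.)

I ≈ 0.345 A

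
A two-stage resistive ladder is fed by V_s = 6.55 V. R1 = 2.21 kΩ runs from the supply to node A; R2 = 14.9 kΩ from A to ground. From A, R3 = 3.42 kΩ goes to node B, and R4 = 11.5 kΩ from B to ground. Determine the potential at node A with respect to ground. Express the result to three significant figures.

Looking into the second stage from A: R3 + R4 = 14.92 kΩ appears in parallel with R2.
Effective lower resistance at A: R2 ‖ 14.92 = 7.455 kΩ.
V_A = 6.55 × 7.455/(2.21 + 7.455) = 5.052 V.

V_A ≈ 5.05 V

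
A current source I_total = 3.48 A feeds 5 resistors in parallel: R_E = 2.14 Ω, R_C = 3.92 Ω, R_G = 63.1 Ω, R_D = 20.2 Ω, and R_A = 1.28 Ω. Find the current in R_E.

I ≈ 1.04 A

Total conductance ΣG = 1/2.14 + 1/3.92 + 1/63.1 + 1/20.2 + 1/1.28 = 1.569 (units of 1/Ω).
R_E takes the fraction G_k/ΣG = 0.4673/1.569 = 0.2978, so I = 3.48 × 0.2978 = 1.036 A.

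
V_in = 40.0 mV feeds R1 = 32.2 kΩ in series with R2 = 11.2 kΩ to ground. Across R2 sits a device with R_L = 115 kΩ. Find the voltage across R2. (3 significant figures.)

V_out ≈ 9.63 mV

The load sits in parallel with R2, giving an effective lower resistance R2' = R2·R_L/(R2+R_L) = 10.21 kΩ.
Voltage divider with the loaded lower leg: V_out = 40.0 × 10.21/(32.2 + 10.21) = 40.0 × 0.2407 = 9.627 mV.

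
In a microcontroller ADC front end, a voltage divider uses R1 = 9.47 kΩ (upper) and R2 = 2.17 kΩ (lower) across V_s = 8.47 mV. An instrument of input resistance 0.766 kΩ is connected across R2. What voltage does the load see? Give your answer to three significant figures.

First combine the lower leg with the load: R2 ‖ R_L = 0.5662 kΩ.
Then V_out = V_s · R2'/(R1 + R2') = 8.47 × 0.5662/10.04 = 0.4778 mV.

V_out ≈ 0.478 mV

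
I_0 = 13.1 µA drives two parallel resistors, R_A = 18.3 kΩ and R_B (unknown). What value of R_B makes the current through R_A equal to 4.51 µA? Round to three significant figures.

R_B ≈ 9.61 kΩ

The fraction through R_A equals R_B/(R_A+R_B).
4.51/13.1 = R_B/(R_A + R_B) → R_B = R_A · (0.3443)/(1 − 0.3443) = 18.3 × 0.5250 = 9.608 kΩ.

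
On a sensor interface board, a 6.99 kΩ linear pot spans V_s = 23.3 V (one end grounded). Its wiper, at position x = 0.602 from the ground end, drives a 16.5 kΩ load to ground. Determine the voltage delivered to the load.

V_out ≈ 12.7 V

The pot divides into 2.782 kΩ above the wiper and 4.208 kΩ below.
Lower segment in parallel with the load: 4.208 ‖ 16.5 = 3.353 kΩ.
V_out = 23.3 × 3.353/(2.782 + 3.353) = 12.73 V.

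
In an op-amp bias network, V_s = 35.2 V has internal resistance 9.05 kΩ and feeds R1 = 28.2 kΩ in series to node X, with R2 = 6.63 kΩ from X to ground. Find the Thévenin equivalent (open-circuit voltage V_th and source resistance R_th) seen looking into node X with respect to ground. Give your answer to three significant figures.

R1' = 9.05 + 28.2 = 37.25 kΩ (source resistance + R1).
V_th is the unloaded tap voltage: V_s · R2/(R1'+R2) = 35.2 × 0.1511 = 5.319 V.
Looking into X with the source shorted: R_th = R1'·R2/(R1'+R2) = 37.25 × 6.63/43.88 = 5.628 kΩ.

V_th ≈ 5.32 V, R_th ≈ 5.63 kΩ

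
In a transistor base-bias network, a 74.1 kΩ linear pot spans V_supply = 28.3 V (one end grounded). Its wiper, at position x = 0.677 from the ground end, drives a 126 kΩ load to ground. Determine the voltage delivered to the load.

The pot divides into 23.93 kΩ above the wiper and 50.17 kΩ below.
Lower segment in parallel with the load: 50.17 ‖ 126 = 35.88 kΩ.
Loaded-divider output: V_out = 28.3 × 0.5999 = 16.98 V.

V_out ≈ 17.0 V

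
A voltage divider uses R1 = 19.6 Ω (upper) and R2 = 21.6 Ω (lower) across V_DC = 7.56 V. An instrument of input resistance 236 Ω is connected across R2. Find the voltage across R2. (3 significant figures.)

V_out ≈ 3.80 V

R2 ‖ R_L = (21.6 × 236)/(21.6 + 236) = 19.79 Ω.
Voltage divider with the loaded lower leg: V_out = 7.56 × 19.79/(19.6 + 19.79) = 7.56 × 0.5024 = 3.798 V.
(Unloaded it would be 3.96 V; the load pulls it down.)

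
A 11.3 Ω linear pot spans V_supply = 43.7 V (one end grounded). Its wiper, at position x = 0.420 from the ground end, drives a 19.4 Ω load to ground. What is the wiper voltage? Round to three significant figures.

V_out ≈ 16.1 V

Split the track: R_lower = x·R_p = 4.746 Ω, R_upper = (1−x)·R_p = 6.554 Ω.
R_L loads the lower segment: effective lower R = 3.813 Ω.
V_out = 43.7 × 3.813/(6.554 + 3.813) = 16.07 V.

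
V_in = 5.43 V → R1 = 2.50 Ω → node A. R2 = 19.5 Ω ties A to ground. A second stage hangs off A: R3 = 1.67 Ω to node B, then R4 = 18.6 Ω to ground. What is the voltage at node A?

Looking into the second stage from A: R3 + R4 = 20.27 Ω appears in parallel with R2.
Effective lower resistance at A: R2 ‖ 20.27 = 9.939 Ω.
So V_A = 5.43 × 0.7990 = 4.339 V.

V_A ≈ 4.34 V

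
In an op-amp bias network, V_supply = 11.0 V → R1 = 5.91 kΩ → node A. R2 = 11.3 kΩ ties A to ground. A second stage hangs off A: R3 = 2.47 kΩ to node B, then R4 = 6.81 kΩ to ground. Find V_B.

V_B ≈ 3.74 V

The second stage (R3 + R4 = 9.280 kΩ) loads node A in parallel with R2.
R2 ‖ (R3+R4) = 5.095 kΩ.
V_A = 11.0 × 5.095/(5.91 + 5.095) = 5.093 V.
Then the unloaded second divider: V_B = V_A × R4/(R3+R4) = 5.093 × 0.7338 = 3.737 V.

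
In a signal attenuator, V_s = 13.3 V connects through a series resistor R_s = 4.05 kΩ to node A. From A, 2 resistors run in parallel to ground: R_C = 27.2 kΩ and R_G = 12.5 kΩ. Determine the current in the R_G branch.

I ≈ 0.722 mA

Equivalent of the parallel group: R_p = 8.564 kΩ.
V_A = 13.3 × 8.564/12.61 = 9.030 V.
I(R_G) = V_A / R_G = 9.030/12.5 = 0.7224 mA.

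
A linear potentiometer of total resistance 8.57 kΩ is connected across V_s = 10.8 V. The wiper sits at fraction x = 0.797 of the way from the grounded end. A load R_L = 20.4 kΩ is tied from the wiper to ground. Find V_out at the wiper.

Lower segment x·R_p = 6.830 kΩ; upper segment (1−x)·R_p = 1.740 kΩ.
Lower segment in parallel with the load: 6.830 ‖ 20.4 = 5.117 kΩ.
V_out = 10.8 × 5.117/(1.740 + 5.117) = 8.060 V.
(Unloaded: V_out = x·V_s = 8.61 V.)

V_out ≈ 8.06 V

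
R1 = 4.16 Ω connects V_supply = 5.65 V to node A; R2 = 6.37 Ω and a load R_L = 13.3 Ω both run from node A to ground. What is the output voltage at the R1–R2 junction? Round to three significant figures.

V_out ≈ 2.87 V

R2 ‖ R_L = (6.37 × 13.3)/(6.37 + 13.3) = 4.307 Ω.
Now apply the divider: V_out = 5.65 × 0.5087 = 2.874 V.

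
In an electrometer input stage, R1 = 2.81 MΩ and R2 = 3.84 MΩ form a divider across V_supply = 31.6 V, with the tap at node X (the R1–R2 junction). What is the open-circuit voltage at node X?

V_th ≈ 18.2 V

V_th is the unloaded tap voltage: V_supply · R2/(R1+R2) = 31.6 × 0.5774 = 18.25 V.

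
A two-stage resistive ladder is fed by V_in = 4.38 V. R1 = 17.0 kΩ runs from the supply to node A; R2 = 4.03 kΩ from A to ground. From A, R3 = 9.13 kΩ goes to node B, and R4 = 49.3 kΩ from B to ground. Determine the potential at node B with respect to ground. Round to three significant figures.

V_B ≈ 0.671 V

Looking into the second stage from A: R3 + R4 = 58.43 kΩ appears in parallel with R2.
R2 ‖ (R3+R4) = 3.770 kΩ.
First divider: V_A = V_in · 3.770/(17.0 + 3.770) = 0.7950 V.
Stage 2 is unloaded, so V_B = V_A · R4/(R3+R4) = 0.7950 × 49.3/58.43 = 0.6708 V.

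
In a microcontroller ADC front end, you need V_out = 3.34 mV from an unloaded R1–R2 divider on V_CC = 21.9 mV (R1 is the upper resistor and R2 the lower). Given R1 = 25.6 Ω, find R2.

Required fraction k = V_out/V_CC = 0.1525.
So R2 = R1 · V_out/(V_CC − V_out) = 25.6 × 3.34/(21.9 − 3.34) = 25.6 × 0.1800 = 4.607 Ω.

R2 ≈ 4.61 Ω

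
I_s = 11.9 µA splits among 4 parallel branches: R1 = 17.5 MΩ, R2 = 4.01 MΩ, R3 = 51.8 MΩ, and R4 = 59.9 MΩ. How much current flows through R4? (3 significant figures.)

I ≈ 0.580 µA

ΣG = 1/17.5 + 1/4.01 + 1/51.8 + 1/59.9 = 0.3425.
By the current-divider rule, I = I_s · G_k/ΣG = 11.9 × 0.04874 = 0.5800 µA.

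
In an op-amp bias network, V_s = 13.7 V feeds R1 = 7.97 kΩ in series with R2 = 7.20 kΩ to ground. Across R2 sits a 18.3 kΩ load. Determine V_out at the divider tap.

First combine the lower leg with the load: R2 ‖ R_L = 5.167 kΩ.
Voltage divider with the loaded lower leg: V_out = 13.7 × 5.167/(7.97 + 5.167) = 13.7 × 0.3933 = 5.388 V.
(Unloaded it would be 6.50 V; the load pulls it down.)

V_out ≈ 5.39 V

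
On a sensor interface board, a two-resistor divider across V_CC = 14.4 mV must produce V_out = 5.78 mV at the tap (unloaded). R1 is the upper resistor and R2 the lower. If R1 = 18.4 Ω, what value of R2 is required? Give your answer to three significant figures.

R2 ≈ 12.3 Ω

V_out/V_CC = R2/(R1+R2) = 0.4014.
So R2 = R1 · V_out/(V_CC − V_out) = 18.4 × 5.78/(14.4 − 5.78) = 18.4 × 0.6705 = 12.34 Ω.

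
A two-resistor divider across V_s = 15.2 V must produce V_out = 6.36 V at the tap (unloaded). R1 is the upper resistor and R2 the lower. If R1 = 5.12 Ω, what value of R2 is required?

Required fraction k = V_out/V_s = 0.4184.
Rearranging, R2 = R1·k/(1−k) = 5.12 × 0.7195 = 3.684 Ω.

R2 ≈ 3.68 Ω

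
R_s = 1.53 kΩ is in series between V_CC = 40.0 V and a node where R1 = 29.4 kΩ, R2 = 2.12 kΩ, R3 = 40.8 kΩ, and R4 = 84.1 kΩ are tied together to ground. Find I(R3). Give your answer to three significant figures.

Equivalent of the parallel group: R_p = 1.845 kΩ.
V_A = 40.0 × 1.845/3.375 = 21.86 V.
Branch current I = V_A/R3 = 21.86/40.8 = 0.5359 mA.
(Equivalently: I_total = 11.85 mA, then current-divider fraction G_k/ΣG = 0.04521.)

I ≈ 0.536 mA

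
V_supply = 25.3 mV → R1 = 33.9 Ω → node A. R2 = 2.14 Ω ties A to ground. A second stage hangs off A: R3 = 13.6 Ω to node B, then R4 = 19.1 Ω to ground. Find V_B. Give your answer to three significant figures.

The second stage (R3 + R4 = 32.70 Ω) loads node A in parallel with R2.
R2 ‖ (R3+R4) = 2.009 Ω.
So V_A = 25.3 × 0.05594 = 1.415 mV.
Stage 2 is unloaded, so V_B = V_A · R4/(R3+R4) = 1.415 × 19.1/32.70 = 0.8266 mV.

V_B ≈ 0.827 mV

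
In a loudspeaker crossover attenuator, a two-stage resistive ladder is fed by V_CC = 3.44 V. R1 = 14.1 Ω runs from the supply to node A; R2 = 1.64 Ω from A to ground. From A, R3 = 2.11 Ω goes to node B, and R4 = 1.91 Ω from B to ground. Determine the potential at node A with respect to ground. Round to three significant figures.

V_A ≈ 0.262 V

Node A sees R2 in parallel with the series input of stage 2, R3 + R4 = 4.020 Ω.
R2 ‖ (R3+R4) = 1.165 Ω.
V_A = 3.44 × 1.165/(14.1 + 1.165) = 0.2625 V.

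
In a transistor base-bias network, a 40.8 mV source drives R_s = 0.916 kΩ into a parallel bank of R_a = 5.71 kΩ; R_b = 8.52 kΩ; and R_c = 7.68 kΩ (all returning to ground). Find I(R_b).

I ≈ 3.45 µA

Equivalent of the parallel group: R_p = 2.366 kΩ.
V_A by voltage divider: V_A = 40.8 × 2.366/(0.916 + 2.366) = 29.41 mV.
I(R_b) = V_A / R_b = 29.41/8.52 = 3.452 µA.
(Equivalently: I_total = 12.43 µA, then current-divider fraction G_k/ΣG = 0.2777.)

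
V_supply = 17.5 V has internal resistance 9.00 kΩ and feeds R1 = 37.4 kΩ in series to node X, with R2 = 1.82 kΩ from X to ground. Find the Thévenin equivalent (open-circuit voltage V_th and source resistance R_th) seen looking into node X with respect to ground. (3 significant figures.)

V_th ≈ 0.661 V, R_th ≈ 1.75 kΩ

R1' = 9.00 + 37.4 = 46.40 kΩ (source resistance + R1).
With X open, the divider is unloaded: V_th = 17.5 × 1.82/48.22 = 0.6605 V.
Zeroing V_supply shorts the top of R1' to ground, so R_th = R1' ‖ R2 = 1.751 kΩ.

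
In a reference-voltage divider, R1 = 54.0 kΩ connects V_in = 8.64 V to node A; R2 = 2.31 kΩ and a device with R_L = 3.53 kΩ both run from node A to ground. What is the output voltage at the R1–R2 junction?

V_out ≈ 0.218 V

First combine the lower leg with the load: R2 ‖ R_L = 1.396 kΩ.
Voltage divider with the loaded lower leg: V_out = 8.64 × 1.396/(54.0 + 1.396) = 8.64 × 0.02521 = 0.2178 V.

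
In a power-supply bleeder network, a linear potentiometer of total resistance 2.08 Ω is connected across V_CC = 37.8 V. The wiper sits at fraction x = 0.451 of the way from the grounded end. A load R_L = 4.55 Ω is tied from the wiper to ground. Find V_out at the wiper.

Split the track: R_lower = x·R_p = 0.9381 Ω, R_upper = (1−x)·R_p = 1.142 Ω.
R_L loads the lower segment: effective lower R = 0.7777 Ω.
V_out = 37.8 × 0.7777/(1.142 + 0.7777) = 15.31 V.

V_out ≈ 15.3 V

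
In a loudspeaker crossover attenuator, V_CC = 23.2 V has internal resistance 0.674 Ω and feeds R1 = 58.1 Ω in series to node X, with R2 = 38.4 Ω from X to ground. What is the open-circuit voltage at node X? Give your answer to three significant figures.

V_th ≈ 9.17 V

R1' = 0.674 + 58.1 = 58.77 Ω (source resistance + R1).
V_th is the unloaded tap voltage: V_CC · R2/(R1'+R2) = 23.2 × 0.3952 = 9.168 V.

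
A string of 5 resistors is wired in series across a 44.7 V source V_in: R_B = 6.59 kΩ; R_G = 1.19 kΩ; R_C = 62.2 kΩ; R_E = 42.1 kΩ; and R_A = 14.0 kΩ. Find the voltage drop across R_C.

ΣR = 6.59 + 1.19 + 62.2 + 42.1 + 14.0 = 126.1 kΩ.
By the voltage-divider rule, V = 44.7 × 62.20/126.1 = 22.05 V.

V ≈ 22.1 V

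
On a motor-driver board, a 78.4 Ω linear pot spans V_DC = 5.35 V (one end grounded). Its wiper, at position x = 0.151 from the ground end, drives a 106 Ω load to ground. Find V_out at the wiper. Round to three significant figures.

V_out ≈ 0.738 V

Lower segment x·R_p = 11.84 Ω; upper segment (1−x)·R_p = 66.56 Ω.
R_L loads the lower segment: effective lower R = 10.65 Ω.
Then V_out = V_DC · 10.65/(66.56 + 10.65) = 0.7379 V.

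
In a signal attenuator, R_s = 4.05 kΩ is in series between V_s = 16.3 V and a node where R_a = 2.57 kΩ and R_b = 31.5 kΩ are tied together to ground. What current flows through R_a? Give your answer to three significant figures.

Equivalent of the parallel group: R_p = 2.376 kΩ.
V_A by voltage divider: V_A = 16.3 × 2.376/(4.05 + 2.376) = 6.027 V.
I(R_a) = V_A / R_a = 6.027/2.57 = 2.345 mA.

I ≈ 2.35 mA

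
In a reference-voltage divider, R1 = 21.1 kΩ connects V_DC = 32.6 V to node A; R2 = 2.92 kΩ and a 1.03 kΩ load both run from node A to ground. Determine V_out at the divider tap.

The load sits in parallel with R2, giving an effective lower resistance R2' = R2·R_L/(R2+R_L) = 0.7614 kΩ.
Then V_out = V_DC · R2'/(R1 + R2') = 32.6 × 0.7614/21.86 = 1.135 V.
(Unloaded it would be 3.96 V; the load pulls it down.)

V_out ≈ 1.14 V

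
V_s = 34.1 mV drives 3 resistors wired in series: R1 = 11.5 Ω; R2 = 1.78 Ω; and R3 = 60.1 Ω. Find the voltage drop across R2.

V ≈ 0.827 mV

Series total: ΣR = 11.5 + 1.78 + 60.1 = 73.38 Ω.
V = V_s · R/ΣR = 34.1 × 0.02426 = 0.8272 mV.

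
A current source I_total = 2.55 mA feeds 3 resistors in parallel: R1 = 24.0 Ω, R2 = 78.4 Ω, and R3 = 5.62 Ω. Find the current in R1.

I ≈ 0.457 mA

Total conductance ΣG = 1/24.0 + 1/78.4 + 1/5.62 = 0.2324 (units of 1/Ω).
R1 takes the fraction G_k/ΣG = 0.04167/0.2324 = 0.1793, so I = 2.55 × 0.1793 = 0.4573 mA.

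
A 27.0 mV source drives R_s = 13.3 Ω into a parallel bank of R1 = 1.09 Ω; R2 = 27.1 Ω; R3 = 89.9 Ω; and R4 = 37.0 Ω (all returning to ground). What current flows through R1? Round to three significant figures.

I ≈ 1.74 mA

Combine the parallel branches: R_p = (1/1.09 + 1/27.1 + 1/89.9 + 1/37.0)⁻¹ = 1.008 Ω.
V_A by voltage divider: V_A = 27.0 × 1.008/(13.3 + 1.008) = 1.901 mV.
Branch current I = V_A/R1 = 1.901/1.09 = 1.744 mA.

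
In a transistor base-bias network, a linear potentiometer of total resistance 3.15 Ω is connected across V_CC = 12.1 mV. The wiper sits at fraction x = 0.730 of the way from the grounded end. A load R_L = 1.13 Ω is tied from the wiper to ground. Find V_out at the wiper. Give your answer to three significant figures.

V_out ≈ 5.70 mV

Lower segment x·R_p = 2.300 Ω; upper segment (1−x)·R_p = 0.8505 Ω.
(x·R_p) ‖ R_L = 0.7577 Ω.
Then V_out = V_CC · 0.7577/(0.8505 + 0.7577) = 5.701 mV.
(Unloaded: V_out = x·V_CC = 8.83 mV.)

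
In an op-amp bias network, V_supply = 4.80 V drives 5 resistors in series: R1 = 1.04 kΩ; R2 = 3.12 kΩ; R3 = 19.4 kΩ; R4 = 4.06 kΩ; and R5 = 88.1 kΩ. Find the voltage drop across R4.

V ≈ 0.168 V

Series total: ΣR = 1.04 + 3.12 + 19.4 + 4.06 + 88.1 = 115.7 kΩ.
Voltage divider: V = V_supply · (4.060 / 115.7) = 4.80 × 0.03508 = 0.1684 V.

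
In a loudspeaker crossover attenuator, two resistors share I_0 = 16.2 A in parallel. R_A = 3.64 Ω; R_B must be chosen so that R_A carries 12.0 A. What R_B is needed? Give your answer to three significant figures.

R_B ≈ 10.4 Ω

The fraction through R_A equals R_B/(R_A+R_B).
With f = 0.7407, R_B = R_A · f/(1−f) = 3.64 × 2.857 = 10.40 Ω.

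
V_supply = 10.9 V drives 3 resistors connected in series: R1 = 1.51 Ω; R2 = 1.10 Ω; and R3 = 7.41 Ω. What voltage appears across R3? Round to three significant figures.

V ≈ 8.06 V

Series total: ΣR = 1.51 + 1.10 + 7.41 = 10.02 Ω.
By the voltage-divider rule, V = 10.9 × 7.410/10.02 = 8.061 V.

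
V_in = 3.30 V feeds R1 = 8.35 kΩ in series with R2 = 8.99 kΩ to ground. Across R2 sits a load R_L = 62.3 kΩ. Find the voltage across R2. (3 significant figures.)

V_out ≈ 1.60 V

R2 ‖ R_L = (8.99 × 62.3)/(8.99 + 62.3) = 7.856 kΩ.
Voltage divider with the loaded lower leg: V_out = 3.30 × 7.856/(8.35 + 7.856) = 3.30 × 0.4848 = 1.600 V.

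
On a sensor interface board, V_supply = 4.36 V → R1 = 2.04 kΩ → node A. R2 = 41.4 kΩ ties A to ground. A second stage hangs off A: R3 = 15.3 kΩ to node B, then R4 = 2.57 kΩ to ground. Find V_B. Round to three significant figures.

V_B ≈ 0.539 V

The second stage (R3 + R4 = 17.87 kΩ) loads node A in parallel with R2.
R2 ‖ (R3+R4) = 12.48 kΩ.
V_A = 4.36 × 12.48/(2.04 + 12.48) = 3.748 V.
V_B = V_A × 0.1438 = 0.5390 V.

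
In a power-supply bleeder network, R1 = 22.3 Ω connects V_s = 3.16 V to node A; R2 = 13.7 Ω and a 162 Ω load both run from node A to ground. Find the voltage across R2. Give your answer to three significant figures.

V_out ≈ 1.14 V

The load sits in parallel with R2, giving an effective lower resistance R2' = R2·R_L/(R2+R_L) = 12.63 Ω.
Now apply the divider: V_out = 3.16 × 0.3616 = 1.143 V.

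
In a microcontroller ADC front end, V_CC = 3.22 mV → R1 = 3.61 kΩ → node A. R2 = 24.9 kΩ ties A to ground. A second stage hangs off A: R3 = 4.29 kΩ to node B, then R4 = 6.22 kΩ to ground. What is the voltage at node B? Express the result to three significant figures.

V_B ≈ 1.28 mV

The second stage (R3 + R4 = 10.51 kΩ) loads node A in parallel with R2.
R2 ‖ (R3+R4) = 7.391 kΩ.
V_A = 3.22 × 7.391/(3.61 + 7.391) = 2.163 mV.
Then the unloaded second divider: V_B = V_A × R4/(R3+R4) = 2.163 × 0.5918 = 1.280 mV.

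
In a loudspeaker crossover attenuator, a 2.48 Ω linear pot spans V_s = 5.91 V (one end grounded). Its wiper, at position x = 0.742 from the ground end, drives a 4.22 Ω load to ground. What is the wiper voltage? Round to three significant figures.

Split the track: R_lower = x·R_p = 1.840 Ω, R_upper = (1−x)·R_p = 0.6398 Ω.
Lower segment in parallel with the load: 1.840 ‖ 4.22 = 1.281 Ω.
V_out = 5.91 × 1.281/(0.6398 + 1.281) = 3.942 V.

V_out ≈ 3.94 V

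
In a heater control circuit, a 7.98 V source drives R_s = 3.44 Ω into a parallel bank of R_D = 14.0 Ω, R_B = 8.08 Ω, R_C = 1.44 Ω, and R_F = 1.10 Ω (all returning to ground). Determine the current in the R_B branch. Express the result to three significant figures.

I ≈ 0.137 A

Parallel bank: R_p = 1/(1/14.0 + 1/8.08 + 1/1.44 + 1/1.10) = 0.5559 Ω.
Node voltage V_A = V_DC · R_p/(R_s + R_p) = 7.98 × 0.1391 = 1.110 V.
I(R_B) = V_A / R_B = 1.110/8.08 = 0.1374 A.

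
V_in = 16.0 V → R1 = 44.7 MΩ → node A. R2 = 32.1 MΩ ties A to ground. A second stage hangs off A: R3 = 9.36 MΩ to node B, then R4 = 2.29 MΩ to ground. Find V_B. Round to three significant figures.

Looking into the second stage from A: R3 + R4 = 11.65 MΩ appears in parallel with R2.
R2 ‖ (R3+R4) = 8.548 MΩ.
First divider: V_A = V_in · 8.548/(44.7 + 8.548) = 2.568 V.
Then the unloaded second divider: V_B = V_A × R4/(R3+R4) = 2.568 × 0.1966 = 0.5049 V.

V_B ≈ 0.505 V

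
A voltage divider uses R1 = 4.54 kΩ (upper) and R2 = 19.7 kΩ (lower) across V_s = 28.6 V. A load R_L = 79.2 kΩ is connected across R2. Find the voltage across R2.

The load sits in parallel with R2, giving an effective lower resistance R2' = R2·R_L/(R2+R_L) = 15.78 kΩ.
Now apply the divider: V_out = 28.6 × 0.7765 = 22.21 V.
(Unloaded it would be 23.2 V; the load pulls it down.)

V_out ≈ 22.2 V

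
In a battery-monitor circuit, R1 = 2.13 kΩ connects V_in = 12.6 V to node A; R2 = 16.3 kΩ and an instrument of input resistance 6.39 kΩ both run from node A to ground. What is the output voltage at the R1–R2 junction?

V_out ≈ 8.61 V

R2 ‖ R_L = (16.3 × 6.39)/(16.3 + 6.39) = 4.590 kΩ.
Voltage divider with the loaded lower leg: V_out = 12.6 × 4.590/(2.13 + 4.590) = 12.6 × 0.6831 = 8.607 V.
(Unloaded it would be 11.1 V; the load pulls it down.)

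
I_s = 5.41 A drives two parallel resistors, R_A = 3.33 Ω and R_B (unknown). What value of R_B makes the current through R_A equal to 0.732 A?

R_B ≈ 0.521 Ω

The fraction through R_A equals R_B/(R_A+R_B).
0.732/5.41 = R_B/(R_A + R_B) → R_B = R_A · (0.1353)/(1 − 0.1353) = 3.33 × 0.1565 = 0.5211 Ω.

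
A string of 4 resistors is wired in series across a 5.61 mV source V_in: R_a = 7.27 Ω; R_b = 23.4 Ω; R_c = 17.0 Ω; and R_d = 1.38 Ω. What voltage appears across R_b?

V ≈ 2.68 mV

Total series resistance ΣR = 7.27 + 23.4 + 17.0 + 1.38 = 49.05 Ω.
Voltage divider: V = V_in · (23.40 / 49.05) = 5.61 × 0.4771 = 2.676 mV.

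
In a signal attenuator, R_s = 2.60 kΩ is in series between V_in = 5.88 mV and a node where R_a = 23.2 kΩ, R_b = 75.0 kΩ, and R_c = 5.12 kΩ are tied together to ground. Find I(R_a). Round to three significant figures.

I ≈ 0.153 µA

Equivalent of the parallel group: R_p = 3.972 kΩ.
V_A = 5.88 × 3.972/6.572 = 3.554 mV.
I(R_a) = V_A / R_a = 3.554/23.2 = 0.1532 µA.
(Check via current divider: I_total = 0.8947 µA; share G_k/ΣG = 0.1712 → same result.)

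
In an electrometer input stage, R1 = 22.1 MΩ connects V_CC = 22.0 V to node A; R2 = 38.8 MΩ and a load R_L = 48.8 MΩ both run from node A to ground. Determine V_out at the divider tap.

V_out ≈ 10.9 V

The load sits in parallel with R2, giving an effective lower resistance R2' = R2·R_L/(R2+R_L) = 21.61 MΩ.
Now apply the divider: V_out = 22.0 × 0.4944 = 10.88 V.
(Unloaded it would be 14.0 V; the load pulls it down.)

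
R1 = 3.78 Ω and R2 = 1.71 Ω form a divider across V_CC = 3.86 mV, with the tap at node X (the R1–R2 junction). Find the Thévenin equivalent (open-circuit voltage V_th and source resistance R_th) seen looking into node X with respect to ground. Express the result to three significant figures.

Open-circuit (no load on X): V_th = V_CC · R2/(R1 + R2) = 3.86 × 1.71/(3.780 + 1.71) = 1.202 mV.
With V_CC suppressed (replaced by a short), R_th = R1 ‖ R2 = (3.780 × 1.71)/(3.780 + 1.71) = 1.177 Ω.

V_th ≈ 1.20 mV, R_th ≈ 1.18 Ω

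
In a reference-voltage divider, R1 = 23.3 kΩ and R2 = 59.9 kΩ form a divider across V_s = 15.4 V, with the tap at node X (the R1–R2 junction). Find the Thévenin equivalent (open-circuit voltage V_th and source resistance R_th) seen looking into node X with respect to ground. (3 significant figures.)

V_th is the unloaded tap voltage: V_s · R2/(R1+R2) = 15.4 × 0.7200 = 11.09 V.
Looking into X with the source shorted: R_th = R1·R2/(R1+R2) = 23.30 × 59.9/83.20 = 16.77 kΩ.

V_th ≈ 11.1 V, R_th ≈ 16.8 kΩ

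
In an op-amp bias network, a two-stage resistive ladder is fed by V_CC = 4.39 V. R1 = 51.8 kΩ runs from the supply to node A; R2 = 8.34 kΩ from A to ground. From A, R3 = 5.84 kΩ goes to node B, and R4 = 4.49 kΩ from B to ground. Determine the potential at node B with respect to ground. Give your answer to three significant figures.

V_B ≈ 0.156 V

Looking into the second stage from A: R3 + R4 = 10.33 kΩ appears in parallel with R2.
R2 ‖ (R3+R4) = 4.614 kΩ.
First divider: V_A = V_CC · 4.614/(51.8 + 4.614) = 0.3591 V.
Then the unloaded second divider: V_B = V_A × R4/(R3+R4) = 0.3591 × 0.4347 = 0.1561 V.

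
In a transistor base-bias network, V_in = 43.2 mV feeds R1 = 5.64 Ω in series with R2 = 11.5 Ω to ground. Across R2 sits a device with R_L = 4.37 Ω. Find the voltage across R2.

V_out ≈ 15.5 mV

The load sits in parallel with R2, giving an effective lower resistance R2' = R2·R_L/(R2+R_L) = 3.167 Ω.
Now apply the divider: V_out = 43.2 × 0.3596 = 15.53 mV.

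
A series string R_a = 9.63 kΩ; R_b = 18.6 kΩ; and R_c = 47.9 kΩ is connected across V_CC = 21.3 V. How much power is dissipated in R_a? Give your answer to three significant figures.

P ≈ 0.754 mW

The common current is I = 21.3/76.13 = 0.2798 mA.
V(R_a) = I·R = 2.694 V; P = V·I = 2.694 × 0.2798 = 0.7538 mW.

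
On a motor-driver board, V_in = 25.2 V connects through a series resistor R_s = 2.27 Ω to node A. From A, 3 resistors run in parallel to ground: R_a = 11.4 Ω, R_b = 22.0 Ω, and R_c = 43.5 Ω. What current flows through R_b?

I ≈ 0.846 A

Equivalent of the parallel group: R_p = 6.404 Ω.
Node voltage V_A = V_in · R_p/(R_s + R_p) = 25.2 × 0.7383 = 18.60 V.
Branch current I = V_A/R_b = 18.60/22.0 = 0.8457 A.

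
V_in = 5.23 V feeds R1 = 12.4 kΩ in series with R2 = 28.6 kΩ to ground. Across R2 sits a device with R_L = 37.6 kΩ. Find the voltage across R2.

R2 ‖ R_L = (28.6 × 37.6)/(28.6 + 37.6) = 16.24 kΩ.
Voltage divider with the loaded lower leg: V_out = 5.23 × 16.24/(12.4 + 16.24) = 5.23 × 0.5671 = 2.966 V.
(Unloaded it would be 3.65 V; the load pulls it down.)

V_out ≈ 2.97 V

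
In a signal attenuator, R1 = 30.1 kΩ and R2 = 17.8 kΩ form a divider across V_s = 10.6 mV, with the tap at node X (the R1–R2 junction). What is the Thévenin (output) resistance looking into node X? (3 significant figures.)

Zeroing V_s shorts the top of R1 to ground, so R_th = R1 ‖ R2 = 11.19 kΩ.

R_th ≈ 11.2 kΩ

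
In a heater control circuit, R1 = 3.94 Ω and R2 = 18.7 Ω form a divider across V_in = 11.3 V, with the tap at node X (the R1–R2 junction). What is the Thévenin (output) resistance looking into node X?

R_th ≈ 3.25 Ω

Looking into X with the source shorted: R_th = R1·R2/(R1+R2) = 3.940 × 18.7/22.64 = 3.254 Ω.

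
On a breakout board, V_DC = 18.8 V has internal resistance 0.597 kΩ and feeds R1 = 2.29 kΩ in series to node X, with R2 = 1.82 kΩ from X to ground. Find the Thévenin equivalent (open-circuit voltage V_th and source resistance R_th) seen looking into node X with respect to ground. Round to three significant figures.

R1' = 0.597 + 2.29 = 2.887 kΩ (source resistance + R1).
Open-circuit (no load on X): V_th = V_DC · R2/(R1' + R2) = 18.8 × 1.82/(2.887 + 1.82) = 7.269 V.
Zeroing V_DC shorts the top of R1' to ground, so R_th = R1' ‖ R2 = 1.116 kΩ.

V_th ≈ 7.27 V, R_th ≈ 1.12 kΩ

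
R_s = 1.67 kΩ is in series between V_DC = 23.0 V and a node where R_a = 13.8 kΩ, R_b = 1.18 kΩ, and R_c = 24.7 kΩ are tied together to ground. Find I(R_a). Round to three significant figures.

I ≈ 0.640 mA

Combine the parallel branches: R_p = (1/13.8 + 1/1.18 + 1/24.7)⁻¹ = 1.041 kΩ.
V_A by voltage divider: V_A = 23.0 × 1.041/(1.67 + 1.041) = 8.833 V.
Branch current I = V_A/R_a = 8.833/13.8 = 0.6401 mA.
(Equivalently: I_total = 8.483 mA, then current-divider fraction G_k/ΣG = 0.07545.)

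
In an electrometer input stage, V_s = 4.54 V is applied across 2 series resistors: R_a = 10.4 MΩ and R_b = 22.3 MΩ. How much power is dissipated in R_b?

P ≈ 0.430 µW

The common current is I = 4.54/32.70 = 0.1388 µA.
V(R_b) = I·R = 3.096 V; P = V·I = 3.096 × 0.1388 = 0.4299 µW.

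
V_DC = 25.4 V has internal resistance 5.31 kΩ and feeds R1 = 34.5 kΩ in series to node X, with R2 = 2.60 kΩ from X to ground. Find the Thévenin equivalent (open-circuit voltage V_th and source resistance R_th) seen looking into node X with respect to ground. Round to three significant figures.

V_th ≈ 1.56 V, R_th ≈ 2.44 kΩ

R1' = 5.31 + 34.5 = 39.81 kΩ (source resistance + R1).
With X open, the divider is unloaded: V_th = 25.4 × 2.60/42.41 = 1.557 V.
With V_DC suppressed (replaced by a short), R_th = R1' ‖ R2 = (39.81 × 2.60)/(39.81 + 2.60) = 2.441 kΩ.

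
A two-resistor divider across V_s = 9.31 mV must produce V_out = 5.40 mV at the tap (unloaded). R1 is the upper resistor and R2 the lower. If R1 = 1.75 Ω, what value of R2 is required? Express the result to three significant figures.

Required fraction k = V_out/V_s = 0.5800.
R2 = R1 · 0.5800/(1 − 0.5800) = 2.417 Ω.

R2 ≈ 2.42 Ω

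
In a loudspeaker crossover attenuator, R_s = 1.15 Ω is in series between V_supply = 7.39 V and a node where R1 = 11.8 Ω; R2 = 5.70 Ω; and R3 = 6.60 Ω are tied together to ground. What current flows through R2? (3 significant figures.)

Parallel bank: R_p = 1/(1/11.8 + 1/5.70 + 1/6.60) = 2.429 Ω.
Node voltage V_A = V_supply · R_p/(R_s + R_p) = 7.39 × 0.6787 = 5.015 V.
I(R2) = V_A / R2 = 5.015/5.70 = 0.8799 A.
(Equivalently: I_total = 2.065 A, then current-divider fraction G_k/ΣG = 0.4261.)

I ≈ 0.880 A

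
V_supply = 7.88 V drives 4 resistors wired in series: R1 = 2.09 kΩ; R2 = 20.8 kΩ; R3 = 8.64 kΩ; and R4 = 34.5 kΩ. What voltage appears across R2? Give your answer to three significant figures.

V ≈ 2.48 V

Total series resistance ΣR = 2.09 + 20.8 + 8.64 + 34.5 = 66.03 kΩ.
Voltage divider: V = V_supply · (20.80 / 66.03) = 7.88 × 0.3150 = 2.482 V.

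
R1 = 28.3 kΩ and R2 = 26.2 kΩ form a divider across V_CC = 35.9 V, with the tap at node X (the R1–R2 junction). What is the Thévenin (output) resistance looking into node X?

R_th ≈ 13.6 kΩ

Zeroing V_CC shorts the top of R1 to ground, so R_th = R1 ‖ R2 = 13.60 kΩ.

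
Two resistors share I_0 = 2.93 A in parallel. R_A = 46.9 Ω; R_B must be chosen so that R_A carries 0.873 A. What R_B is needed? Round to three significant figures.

Two-branch current divider: I_A = I_0 · R_B/(R_A + R_B).
0.873/2.93 = R_B/(R_A + R_B) → R_B = R_A · (0.2980)/(1 − 0.2980) = 46.9 × 0.4244 = 19.90 Ω.

R_B ≈ 19.9 Ω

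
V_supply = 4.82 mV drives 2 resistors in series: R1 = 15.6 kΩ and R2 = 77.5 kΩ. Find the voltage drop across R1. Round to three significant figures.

Series total: ΣR = 15.6 + 77.5 = 93.10 kΩ.
V = V_supply · R/ΣR = 4.82 × 0.1676 = 0.8076 mV.

V ≈ 0.808 mV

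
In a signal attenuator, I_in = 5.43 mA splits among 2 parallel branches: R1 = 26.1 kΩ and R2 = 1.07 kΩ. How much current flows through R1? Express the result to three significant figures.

I ≈ 0.214 mA

Two-branch current divider: I_k = I_in · R_other/(R_1 + R_2).
So I = 5.43 × 1.07/27.17 = 0.2138 mA.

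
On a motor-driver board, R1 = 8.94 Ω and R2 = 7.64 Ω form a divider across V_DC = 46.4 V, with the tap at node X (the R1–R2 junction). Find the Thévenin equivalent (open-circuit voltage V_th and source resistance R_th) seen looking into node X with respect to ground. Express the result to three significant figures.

V_th ≈ 21.4 V, R_th ≈ 4.12 Ω

V_th is the unloaded tap voltage: V_DC · R2/(R1+R2) = 46.4 × 0.4608 = 21.38 V.
Zeroing V_DC shorts the top of R1 to ground, so R_th = R1 ‖ R2 = 4.120 Ω.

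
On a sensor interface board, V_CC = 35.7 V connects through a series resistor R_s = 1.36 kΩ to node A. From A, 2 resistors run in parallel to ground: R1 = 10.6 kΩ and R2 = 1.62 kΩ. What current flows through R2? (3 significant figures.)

I ≈ 11.2 mA

Equivalent of the parallel group: R_p = 1.405 kΩ.
Node voltage V_A = V_CC · R_p/(R_s + R_p) = 35.7 × 0.5082 = 18.14 V.
I(R2) = V_A / R2 = 18.14/1.62 = 11.20 mA.
(Check via current divider: I_total = 12.91 mA; share G_k/ΣG = 0.8674 → same result.)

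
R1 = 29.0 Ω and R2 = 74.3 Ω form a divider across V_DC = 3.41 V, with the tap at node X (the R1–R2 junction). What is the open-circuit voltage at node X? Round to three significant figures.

V_th ≈ 2.45 V

V_th is the unloaded tap voltage: V_DC · R2/(R1+R2) = 3.41 × 0.7193 = 2.453 V.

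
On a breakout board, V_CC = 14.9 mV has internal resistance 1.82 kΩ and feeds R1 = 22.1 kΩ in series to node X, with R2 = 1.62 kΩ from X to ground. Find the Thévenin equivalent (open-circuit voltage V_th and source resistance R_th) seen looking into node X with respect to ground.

R1' = 1.82 + 22.1 = 23.92 kΩ (source resistance + R1).
Open-circuit (no load on X): V_th = V_CC · R2/(R1' + R2) = 14.9 × 1.62/(23.92 + 1.62) = 0.9451 mV.
With V_CC suppressed (replaced by a short), R_th = R1' ‖ R2 = (23.92 × 1.62)/(23.92 + 1.62) = 1.517 kΩ.

V_th ≈ 0.945 mV, R_th ≈ 1.52 kΩ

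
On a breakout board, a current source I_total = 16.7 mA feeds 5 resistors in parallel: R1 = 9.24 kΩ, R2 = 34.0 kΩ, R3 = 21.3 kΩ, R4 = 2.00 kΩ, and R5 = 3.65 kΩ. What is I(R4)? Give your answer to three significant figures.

I ≈ 8.71 mA

Conductances: ΣG = 1/9.24 + 1/34.0 + 1/21.3 + 1/2.00 + 1/3.65 = 0.9586 (1/kΩ).
Current divider: I(R4) = I_total · G_k/ΣG = 16.7 × (0.5000/0.9586) = 16.7 × 0.5216 = 8.711 mA.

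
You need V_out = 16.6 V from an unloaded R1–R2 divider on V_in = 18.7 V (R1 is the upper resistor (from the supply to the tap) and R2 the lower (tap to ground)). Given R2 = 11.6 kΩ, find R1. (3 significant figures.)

R1 ≈ 1.47 kΩ

The divider ratio is R2/(R1+R2) = 16.6/18.7 = 0.8877.
R1 = R2·(1/k − 1) = 11.6 × 0.1265 = 1.467 kΩ.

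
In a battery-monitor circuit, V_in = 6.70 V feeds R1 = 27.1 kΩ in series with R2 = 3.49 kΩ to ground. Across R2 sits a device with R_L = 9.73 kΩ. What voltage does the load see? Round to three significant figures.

V_out ≈ 0.580 V

R2 ‖ R_L = (3.49 × 9.73)/(3.49 + 9.73) = 2.569 kΩ.
Voltage divider with the loaded lower leg: V_out = 6.70 × 2.569/(27.1 + 2.569) = 6.70 × 0.08658 = 0.5801 V.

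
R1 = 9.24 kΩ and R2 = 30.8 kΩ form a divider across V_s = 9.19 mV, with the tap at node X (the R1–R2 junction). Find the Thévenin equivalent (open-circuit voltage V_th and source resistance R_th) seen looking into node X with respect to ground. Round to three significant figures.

V_th ≈ 7.07 mV, R_th ≈ 7.11 kΩ

Open-circuit (no load on X): V_th = V_s · R2/(R1 + R2) = 9.19 × 30.8/(9.240 + 30.8) = 7.069 mV.
Zeroing V_s shorts the top of R1 to ground, so R_th = R1 ‖ R2 = 7.108 kΩ.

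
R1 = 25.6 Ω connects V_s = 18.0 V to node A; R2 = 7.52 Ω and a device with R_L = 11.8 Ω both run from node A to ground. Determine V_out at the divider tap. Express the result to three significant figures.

V_out ≈ 2.74 V

The load sits in parallel with R2, giving an effective lower resistance R2' = R2·R_L/(R2+R_L) = 4.593 Ω.
Voltage divider with the loaded lower leg: V_out = 18.0 × 4.593/(25.6 + 4.593) = 18.0 × 0.1521 = 2.738 V.
(Unloaded it would be 4.09 V; the load pulls it down.)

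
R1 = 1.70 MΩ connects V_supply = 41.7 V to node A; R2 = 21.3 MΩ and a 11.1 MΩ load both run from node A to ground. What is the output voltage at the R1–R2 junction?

First combine the lower leg with the load: R2 ‖ R_L = 7.297 MΩ.
Then V_out = V_supply · R2'/(R1 + R2') = 41.7 × 7.297/8.997 = 33.82 V.

V_out ≈ 33.8 V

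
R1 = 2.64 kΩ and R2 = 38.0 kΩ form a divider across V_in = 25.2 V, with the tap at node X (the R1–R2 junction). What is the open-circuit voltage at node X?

V_th is the unloaded tap voltage: V_in · R2/(R1+R2) = 25.2 × 0.9350 = 23.56 V.

V_th ≈ 23.6 V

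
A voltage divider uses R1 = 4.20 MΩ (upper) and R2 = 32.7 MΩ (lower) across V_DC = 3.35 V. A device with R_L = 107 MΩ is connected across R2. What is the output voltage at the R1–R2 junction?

V_out ≈ 2.87 V

First combine the lower leg with the load: R2 ‖ R_L = 25.05 MΩ.
Voltage divider with the loaded lower leg: V_out = 3.35 × 25.05/(4.20 + 25.05) = 3.35 × 0.8564 = 2.869 V.
(Unloaded it would be 2.97 V; the load pulls it down.)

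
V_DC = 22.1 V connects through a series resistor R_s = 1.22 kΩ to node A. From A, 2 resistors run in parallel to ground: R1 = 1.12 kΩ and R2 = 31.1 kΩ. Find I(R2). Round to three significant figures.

I ≈ 0.334 mA

Parallel bank: R_p = 1/(1/1.12 + 1/31.1) = 1.081 kΩ.
Node voltage V_A = V_DC · R_p/(R_s + R_p) = 22.1 × 0.4698 = 10.38 V.
Branch current I = V_A/R2 = 10.38/31.1 = 0.3339 mA.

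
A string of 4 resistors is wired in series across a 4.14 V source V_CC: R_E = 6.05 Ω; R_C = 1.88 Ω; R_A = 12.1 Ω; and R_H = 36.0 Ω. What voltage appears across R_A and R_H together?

Series total: ΣR = 6.05 + 1.88 + 12.1 + 36.0 = 56.03 Ω.
R_{R_A..R_H} = 12.1 + 36.0 = 48.10 Ω.
Voltage divider: V = V_CC · (48.10 / 56.03) = 4.14 × 0.8585 = 3.554 V.

V ≈ 3.55 V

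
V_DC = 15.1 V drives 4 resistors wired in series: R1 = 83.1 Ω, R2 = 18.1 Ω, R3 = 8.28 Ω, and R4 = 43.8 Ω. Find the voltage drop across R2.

Total series resistance ΣR = 83.1 + 18.1 + 8.28 + 43.8 = 153.3 Ω.
V = V_DC · R/ΣR = 15.1 × 0.1181 = 1.783 V.

V ≈ 1.78 V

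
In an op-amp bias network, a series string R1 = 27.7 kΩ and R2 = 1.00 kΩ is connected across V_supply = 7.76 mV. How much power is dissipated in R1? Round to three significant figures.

ΣR = 28.70 kΩ → I = 7.76/28.70 = 0.2704 µA.
P(R1) = I²·R1 = (0.2704)² × 27.7 = 2.025 nW.

P ≈ 2.03 nW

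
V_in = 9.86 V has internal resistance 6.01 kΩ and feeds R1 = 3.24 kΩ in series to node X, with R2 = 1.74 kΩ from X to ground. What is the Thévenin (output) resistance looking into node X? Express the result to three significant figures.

R_th ≈ 1.46 kΩ

R1' = 6.01 + 3.24 = 9.250 kΩ (source resistance + R1).
With V_in suppressed (replaced by a short), R_th = R1' ‖ R2 = (9.250 × 1.74)/(9.250 + 1.74) = 1.465 kΩ.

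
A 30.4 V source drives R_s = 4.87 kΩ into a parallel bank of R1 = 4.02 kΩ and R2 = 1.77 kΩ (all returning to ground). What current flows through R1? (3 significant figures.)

Parallel bank: R_p = 1/(1/4.02 + 1/1.77) = 1.229 kΩ.
V_A by voltage divider: V_A = 30.4 × 1.229/(4.87 + 1.229) = 6.126 V.
Branch current I = V_A/R1 = 6.126/4.02 = 1.524 mA.

I ≈ 1.52 mA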